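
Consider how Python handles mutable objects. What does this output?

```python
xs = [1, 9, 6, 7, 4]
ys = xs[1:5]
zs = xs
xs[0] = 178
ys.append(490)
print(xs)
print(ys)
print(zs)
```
[178, 9, 6, 7, 4]
[9, 6, 7, 4, 490]
[178, 9, 6, 7, 4]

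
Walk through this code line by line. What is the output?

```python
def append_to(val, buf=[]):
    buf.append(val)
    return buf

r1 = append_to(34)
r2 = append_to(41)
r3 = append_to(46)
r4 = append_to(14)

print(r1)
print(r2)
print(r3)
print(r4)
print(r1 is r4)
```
[34, 41, 46, 14]
[34, 41, 46, 14]
[34, 41, 46, 14]
[34, 41, 46, 14]
True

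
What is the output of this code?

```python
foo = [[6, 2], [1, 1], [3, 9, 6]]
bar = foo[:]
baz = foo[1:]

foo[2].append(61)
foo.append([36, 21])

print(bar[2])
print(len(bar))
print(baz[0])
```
[3, 9, 6, 61]
3
[1, 1]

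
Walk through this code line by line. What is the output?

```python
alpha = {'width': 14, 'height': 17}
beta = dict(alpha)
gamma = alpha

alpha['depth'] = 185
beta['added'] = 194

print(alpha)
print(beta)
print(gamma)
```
{'width': 14, 'height': 17, 'depth': 185}
{'width': 14, 'height': 17, 'added': 194}
{'width': 14, 'height': 17, 'depth': 185}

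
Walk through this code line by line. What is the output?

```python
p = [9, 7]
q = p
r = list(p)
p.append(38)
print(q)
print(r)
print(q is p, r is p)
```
[9, 7, 38]
[9, 7]
True False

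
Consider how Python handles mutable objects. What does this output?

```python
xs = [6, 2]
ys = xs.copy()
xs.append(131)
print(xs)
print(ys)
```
[6, 2, 131]
[6, 2]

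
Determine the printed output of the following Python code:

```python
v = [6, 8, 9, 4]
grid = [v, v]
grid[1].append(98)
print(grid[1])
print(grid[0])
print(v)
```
[6, 8, 9, 4, 98]
[6, 8, 9, 4, 98]
[6, 8, 9, 4, 98]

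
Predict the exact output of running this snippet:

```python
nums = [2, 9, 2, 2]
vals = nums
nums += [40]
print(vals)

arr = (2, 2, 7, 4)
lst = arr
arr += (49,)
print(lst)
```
[2, 9, 2, 2, 40]
(2, 2, 7, 4)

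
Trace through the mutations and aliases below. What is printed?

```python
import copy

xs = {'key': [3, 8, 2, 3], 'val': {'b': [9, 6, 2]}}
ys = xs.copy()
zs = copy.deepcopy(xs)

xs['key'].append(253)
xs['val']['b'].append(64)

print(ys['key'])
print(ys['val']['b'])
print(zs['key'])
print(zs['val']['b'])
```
[3, 8, 2, 3, 253]
[9, 6, 2, 64]
[3, 8, 2, 3]
[9, 6, 2]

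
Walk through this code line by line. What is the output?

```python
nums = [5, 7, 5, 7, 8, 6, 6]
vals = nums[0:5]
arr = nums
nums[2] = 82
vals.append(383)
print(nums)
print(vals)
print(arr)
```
[5, 7, 82, 7, 8, 6, 6]
[5, 7, 5, 7, 8, 383]
[5, 7, 82, 7, 8, 6, 6]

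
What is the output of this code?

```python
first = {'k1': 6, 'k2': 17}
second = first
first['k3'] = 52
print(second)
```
{'k1': 6, 'k2': 17, 'k3': 52}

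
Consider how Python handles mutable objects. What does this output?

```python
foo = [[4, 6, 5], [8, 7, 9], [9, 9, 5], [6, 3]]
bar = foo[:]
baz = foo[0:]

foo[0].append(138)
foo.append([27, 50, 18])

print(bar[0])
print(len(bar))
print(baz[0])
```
[4, 6, 5, 138]
4
[4, 6, 5, 138]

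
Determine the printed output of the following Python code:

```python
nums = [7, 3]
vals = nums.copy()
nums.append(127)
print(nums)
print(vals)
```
[7, 3, 127]
[7, 3]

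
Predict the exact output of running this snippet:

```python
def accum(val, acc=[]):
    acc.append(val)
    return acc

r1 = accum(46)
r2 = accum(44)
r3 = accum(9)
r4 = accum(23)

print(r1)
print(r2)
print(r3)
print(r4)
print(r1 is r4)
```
[46, 44, 9, 23]
[46, 44, 9, 23]
[46, 44, 9, 23]
[46, 44, 9, 23]
True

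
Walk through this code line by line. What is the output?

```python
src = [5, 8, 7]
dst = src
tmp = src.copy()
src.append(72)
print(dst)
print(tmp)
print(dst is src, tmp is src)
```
[5, 8, 7, 72]
[5, 8, 7]
True False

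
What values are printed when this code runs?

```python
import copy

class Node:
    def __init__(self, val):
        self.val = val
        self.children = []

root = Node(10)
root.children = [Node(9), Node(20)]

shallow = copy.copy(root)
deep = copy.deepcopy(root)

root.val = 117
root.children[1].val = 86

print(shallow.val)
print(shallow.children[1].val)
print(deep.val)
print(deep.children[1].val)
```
10
86
10
20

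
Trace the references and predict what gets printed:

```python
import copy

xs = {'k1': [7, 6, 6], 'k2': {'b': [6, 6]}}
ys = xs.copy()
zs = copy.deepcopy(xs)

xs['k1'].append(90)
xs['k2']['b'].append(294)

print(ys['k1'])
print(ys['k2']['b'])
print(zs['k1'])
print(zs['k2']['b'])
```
[7, 6, 6, 90]
[6, 6, 294]
[7, 6, 6]
[6, 6]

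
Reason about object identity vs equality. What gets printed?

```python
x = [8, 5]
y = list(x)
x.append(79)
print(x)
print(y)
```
[8, 5, 79]
[8, 5]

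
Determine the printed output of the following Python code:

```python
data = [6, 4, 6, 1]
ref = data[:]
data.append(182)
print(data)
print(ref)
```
[6, 4, 6, 1, 182]
[6, 4, 6, 1]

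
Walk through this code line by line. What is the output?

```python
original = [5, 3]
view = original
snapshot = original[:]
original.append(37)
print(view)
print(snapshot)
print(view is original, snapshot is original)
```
[5, 3, 37]
[5, 3]
True False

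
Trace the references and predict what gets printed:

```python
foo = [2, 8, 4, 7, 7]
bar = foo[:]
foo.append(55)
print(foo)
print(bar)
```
[2, 8, 4, 7, 7, 55]
[2, 8, 4, 7, 7]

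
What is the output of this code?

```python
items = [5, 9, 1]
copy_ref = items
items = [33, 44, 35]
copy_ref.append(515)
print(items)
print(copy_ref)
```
[33, 44, 35]
[5, 9, 1, 515]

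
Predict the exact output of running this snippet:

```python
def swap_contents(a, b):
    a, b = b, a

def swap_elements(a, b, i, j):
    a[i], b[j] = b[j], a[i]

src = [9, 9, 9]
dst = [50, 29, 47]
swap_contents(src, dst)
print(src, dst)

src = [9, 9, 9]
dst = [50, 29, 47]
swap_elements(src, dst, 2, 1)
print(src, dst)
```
[9, 9, 9] [50, 29, 47]
[9, 9, 29] [50, 9, 47]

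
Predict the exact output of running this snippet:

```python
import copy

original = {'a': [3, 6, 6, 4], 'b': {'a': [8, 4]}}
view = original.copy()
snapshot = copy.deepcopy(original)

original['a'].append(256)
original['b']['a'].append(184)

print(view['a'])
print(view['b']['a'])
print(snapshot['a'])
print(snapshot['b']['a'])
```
[3, 6, 6, 4, 256]
[8, 4, 184]
[3, 6, 6, 4]
[8, 4]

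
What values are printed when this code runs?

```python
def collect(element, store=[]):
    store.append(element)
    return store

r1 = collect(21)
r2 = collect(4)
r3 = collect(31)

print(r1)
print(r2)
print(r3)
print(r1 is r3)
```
[21, 4, 31]
[21, 4, 31]
[21, 4, 31]
True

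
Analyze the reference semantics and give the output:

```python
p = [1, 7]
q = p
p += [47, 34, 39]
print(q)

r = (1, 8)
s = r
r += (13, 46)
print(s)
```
[1, 7, 47, 34, 39]
(1, 8)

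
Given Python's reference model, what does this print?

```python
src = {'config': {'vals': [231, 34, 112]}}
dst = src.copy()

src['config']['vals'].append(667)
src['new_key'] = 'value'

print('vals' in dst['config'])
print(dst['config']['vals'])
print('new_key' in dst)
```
True
[231, 34, 112, 667]
False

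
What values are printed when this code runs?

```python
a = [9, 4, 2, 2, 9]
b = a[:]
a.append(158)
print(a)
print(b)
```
[9, 4, 2, 2, 9, 158]
[9, 4, 2, 2, 9]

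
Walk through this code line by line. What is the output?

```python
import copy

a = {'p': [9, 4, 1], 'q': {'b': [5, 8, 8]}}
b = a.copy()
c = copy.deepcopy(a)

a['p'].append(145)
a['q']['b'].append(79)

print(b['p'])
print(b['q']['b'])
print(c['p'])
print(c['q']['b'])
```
[9, 4, 1, 145]
[5, 8, 8, 79]
[9, 4, 1]
[5, 8, 8]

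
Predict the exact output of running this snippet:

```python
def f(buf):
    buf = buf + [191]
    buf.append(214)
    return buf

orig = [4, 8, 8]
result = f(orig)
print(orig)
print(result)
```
[4, 8, 8]
[4, 8, 8, 191, 214]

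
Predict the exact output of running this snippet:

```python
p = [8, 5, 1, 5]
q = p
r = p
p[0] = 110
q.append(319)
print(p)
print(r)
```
[110, 5, 1, 5, 319]
[110, 5, 1, 5, 319]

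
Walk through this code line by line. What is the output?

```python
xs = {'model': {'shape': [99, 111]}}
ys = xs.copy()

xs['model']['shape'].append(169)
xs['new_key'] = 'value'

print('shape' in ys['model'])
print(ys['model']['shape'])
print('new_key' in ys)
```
True
[99, 111, 169]
False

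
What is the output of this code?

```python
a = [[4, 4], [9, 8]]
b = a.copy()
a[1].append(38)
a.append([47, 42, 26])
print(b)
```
[[4, 4], [9, 8, 38]]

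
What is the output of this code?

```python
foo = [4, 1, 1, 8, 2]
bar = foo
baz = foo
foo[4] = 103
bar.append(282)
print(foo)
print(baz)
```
[4, 1, 1, 8, 103, 282]
[4, 1, 1, 8, 103, 282]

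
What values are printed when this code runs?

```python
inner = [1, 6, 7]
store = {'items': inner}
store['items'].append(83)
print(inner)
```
[1, 6, 7, 83]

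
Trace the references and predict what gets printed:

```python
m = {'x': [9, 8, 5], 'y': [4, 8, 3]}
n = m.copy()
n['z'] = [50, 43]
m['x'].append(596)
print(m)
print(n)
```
{'x': [9, 8, 5, 596], 'y': [4, 8, 3]}
{'x': [9, 8, 5, 596], 'y': [4, 8, 3], 'z': [50, 43]}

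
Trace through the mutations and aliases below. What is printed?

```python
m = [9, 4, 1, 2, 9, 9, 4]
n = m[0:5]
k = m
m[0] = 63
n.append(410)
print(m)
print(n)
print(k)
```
[63, 4, 1, 2, 9, 9, 4]
[9, 4, 1, 2, 9, 410]
[63, 4, 1, 2, 9, 9, 4]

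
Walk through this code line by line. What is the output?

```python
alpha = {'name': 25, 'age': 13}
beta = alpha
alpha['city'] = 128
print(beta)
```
{'name': 25, 'age': 13, 'city': 128}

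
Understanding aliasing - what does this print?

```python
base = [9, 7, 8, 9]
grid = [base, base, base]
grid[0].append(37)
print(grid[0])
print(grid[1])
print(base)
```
[9, 7, 8, 9, 37]
[9, 7, 8, 9, 37]
[9, 7, 8, 9, 37]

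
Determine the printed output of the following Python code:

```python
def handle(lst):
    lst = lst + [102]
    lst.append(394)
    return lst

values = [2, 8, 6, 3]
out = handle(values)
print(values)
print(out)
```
[2, 8, 6, 3]
[2, 8, 6, 3, 102, 394]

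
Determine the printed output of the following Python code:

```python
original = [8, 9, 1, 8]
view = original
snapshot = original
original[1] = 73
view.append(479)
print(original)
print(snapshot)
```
[8, 73, 1, 8, 479]
[8, 73, 1, 8, 479]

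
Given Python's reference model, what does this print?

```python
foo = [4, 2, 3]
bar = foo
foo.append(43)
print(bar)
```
[4, 2, 3, 43]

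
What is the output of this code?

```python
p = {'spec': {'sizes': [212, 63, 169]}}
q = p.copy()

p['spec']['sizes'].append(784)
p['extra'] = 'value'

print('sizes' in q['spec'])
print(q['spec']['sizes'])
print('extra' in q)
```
True
[212, 63, 169, 784]
False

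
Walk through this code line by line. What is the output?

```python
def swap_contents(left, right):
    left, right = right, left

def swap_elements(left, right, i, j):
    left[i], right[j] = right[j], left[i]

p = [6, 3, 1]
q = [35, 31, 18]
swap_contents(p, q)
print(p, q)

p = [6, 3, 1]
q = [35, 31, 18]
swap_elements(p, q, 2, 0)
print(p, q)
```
[6, 3, 1] [35, 31, 18]
[6, 3, 35] [1, 31, 18]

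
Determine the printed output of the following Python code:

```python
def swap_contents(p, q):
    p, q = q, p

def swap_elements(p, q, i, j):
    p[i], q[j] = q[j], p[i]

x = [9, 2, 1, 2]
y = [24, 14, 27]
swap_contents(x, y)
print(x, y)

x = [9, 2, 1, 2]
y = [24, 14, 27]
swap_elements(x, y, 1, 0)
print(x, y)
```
[9, 2, 1, 2] [24, 14, 27]
[9, 24, 1, 2] [2, 14, 27]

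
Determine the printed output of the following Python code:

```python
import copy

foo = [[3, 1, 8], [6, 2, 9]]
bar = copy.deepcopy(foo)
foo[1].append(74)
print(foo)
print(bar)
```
[[3, 1, 8], [6, 2, 9, 74]]
[[3, 1, 8], [6, 2, 9]]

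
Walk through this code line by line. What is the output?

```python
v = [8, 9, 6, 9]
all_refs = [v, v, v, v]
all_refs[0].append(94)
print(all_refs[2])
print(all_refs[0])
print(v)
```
[8, 9, 6, 9, 94]
[8, 9, 6, 9, 94]
[8, 9, 6, 9, 94]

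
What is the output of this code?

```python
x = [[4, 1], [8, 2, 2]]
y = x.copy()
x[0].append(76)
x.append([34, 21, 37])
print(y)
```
[[4, 1, 76], [8, 2, 2]]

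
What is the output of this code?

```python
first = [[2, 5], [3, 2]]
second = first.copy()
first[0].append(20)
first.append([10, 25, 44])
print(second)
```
[[2, 5, 20], [3, 2]]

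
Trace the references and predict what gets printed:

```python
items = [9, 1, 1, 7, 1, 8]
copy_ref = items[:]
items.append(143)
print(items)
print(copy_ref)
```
[9, 1, 1, 7, 1, 8, 143]
[9, 1, 1, 7, 1, 8]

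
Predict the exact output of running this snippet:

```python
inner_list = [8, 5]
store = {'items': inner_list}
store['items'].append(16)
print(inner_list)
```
[8, 5, 16]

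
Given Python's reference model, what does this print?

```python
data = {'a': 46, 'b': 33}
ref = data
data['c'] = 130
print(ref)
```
{'a': 46, 'b': 33, 'c': 130}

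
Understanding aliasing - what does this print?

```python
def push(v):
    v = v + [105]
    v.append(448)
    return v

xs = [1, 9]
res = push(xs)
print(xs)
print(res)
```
[1, 9]
[1, 9, 105, 448]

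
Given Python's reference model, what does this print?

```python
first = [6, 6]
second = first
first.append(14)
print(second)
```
[6, 6, 14]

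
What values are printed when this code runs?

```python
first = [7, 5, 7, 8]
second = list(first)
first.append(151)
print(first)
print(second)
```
[7, 5, 7, 8, 151]
[7, 5, 7, 8]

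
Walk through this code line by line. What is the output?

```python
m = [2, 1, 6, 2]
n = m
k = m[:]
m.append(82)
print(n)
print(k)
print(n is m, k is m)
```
[2, 1, 6, 2, 82]
[2, 1, 6, 2]
True False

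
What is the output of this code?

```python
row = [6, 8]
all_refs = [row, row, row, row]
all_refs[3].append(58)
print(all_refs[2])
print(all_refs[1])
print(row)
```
[6, 8, 58]
[6, 8, 58]
[6, 8, 58]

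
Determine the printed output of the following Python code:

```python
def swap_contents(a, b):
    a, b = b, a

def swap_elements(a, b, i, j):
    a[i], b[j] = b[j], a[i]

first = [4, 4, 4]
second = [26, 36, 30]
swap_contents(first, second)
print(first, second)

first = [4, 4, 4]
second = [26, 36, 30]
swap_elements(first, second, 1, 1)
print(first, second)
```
[4, 4, 4] [26, 36, 30]
[4, 36, 4] [26, 4, 30]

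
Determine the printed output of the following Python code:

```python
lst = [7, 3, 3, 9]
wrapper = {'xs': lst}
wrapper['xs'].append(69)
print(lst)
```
[7, 3, 3, 9, 69]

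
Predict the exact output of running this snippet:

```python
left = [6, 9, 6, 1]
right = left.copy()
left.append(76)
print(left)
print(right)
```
[6, 9, 6, 1, 76]
[6, 9, 6, 1]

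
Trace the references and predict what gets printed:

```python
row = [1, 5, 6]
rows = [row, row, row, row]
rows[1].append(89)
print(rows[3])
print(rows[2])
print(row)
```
[1, 5, 6, 89]
[1, 5, 6, 89]
[1, 5, 6, 89]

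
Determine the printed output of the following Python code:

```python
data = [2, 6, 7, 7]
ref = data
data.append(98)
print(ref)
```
[2, 6, 7, 7, 98]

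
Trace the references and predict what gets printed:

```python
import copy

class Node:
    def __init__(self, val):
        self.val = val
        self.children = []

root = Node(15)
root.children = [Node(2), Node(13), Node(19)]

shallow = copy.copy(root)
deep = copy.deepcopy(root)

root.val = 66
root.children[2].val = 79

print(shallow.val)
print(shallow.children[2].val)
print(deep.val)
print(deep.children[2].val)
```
15
79
15
19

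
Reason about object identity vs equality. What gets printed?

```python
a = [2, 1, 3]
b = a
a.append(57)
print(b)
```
[2, 1, 3, 57]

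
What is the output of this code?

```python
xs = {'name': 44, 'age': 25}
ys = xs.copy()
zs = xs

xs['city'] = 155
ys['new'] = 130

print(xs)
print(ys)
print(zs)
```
{'name': 44, 'age': 25, 'city': 155}
{'name': 44, 'age': 25, 'new': 130}
{'name': 44, 'age': 25, 'city': 155}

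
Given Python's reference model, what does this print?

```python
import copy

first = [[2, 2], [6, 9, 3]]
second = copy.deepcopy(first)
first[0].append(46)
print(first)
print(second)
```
[[2, 2, 46], [6, 9, 3]]
[[2, 2], [6, 9, 3]]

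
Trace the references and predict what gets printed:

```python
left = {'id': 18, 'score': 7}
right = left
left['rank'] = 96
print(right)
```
{'id': 18, 'score': 7, 'rank': 96}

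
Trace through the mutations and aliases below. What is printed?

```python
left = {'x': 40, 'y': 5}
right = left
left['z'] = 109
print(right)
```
{'x': 40, 'y': 5, 'z': 109}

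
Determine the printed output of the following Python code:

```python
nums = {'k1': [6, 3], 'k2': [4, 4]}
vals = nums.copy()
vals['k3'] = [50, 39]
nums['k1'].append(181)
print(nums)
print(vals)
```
{'k1': [6, 3, 181], 'k2': [4, 4]}
{'k1': [6, 3, 181], 'k2': [4, 4], 'k3': [50, 39]}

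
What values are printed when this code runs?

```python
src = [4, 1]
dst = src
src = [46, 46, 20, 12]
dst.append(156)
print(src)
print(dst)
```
[46, 46, 20, 12]
[4, 1, 156]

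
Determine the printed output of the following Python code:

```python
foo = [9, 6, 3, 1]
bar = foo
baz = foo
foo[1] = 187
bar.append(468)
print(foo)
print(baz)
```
[9, 187, 3, 1, 468]
[9, 187, 3, 1, 468]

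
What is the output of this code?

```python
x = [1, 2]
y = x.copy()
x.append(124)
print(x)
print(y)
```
[1, 2, 124]
[1, 2]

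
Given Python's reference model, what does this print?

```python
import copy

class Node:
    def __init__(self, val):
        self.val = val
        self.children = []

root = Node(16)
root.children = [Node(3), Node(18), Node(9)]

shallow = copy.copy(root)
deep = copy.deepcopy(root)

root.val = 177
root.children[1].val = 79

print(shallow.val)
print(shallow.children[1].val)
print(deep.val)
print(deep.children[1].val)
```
16
79
16
18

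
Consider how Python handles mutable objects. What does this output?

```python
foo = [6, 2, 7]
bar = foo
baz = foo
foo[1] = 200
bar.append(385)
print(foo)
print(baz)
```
[6, 200, 7, 385]
[6, 200, 7, 385]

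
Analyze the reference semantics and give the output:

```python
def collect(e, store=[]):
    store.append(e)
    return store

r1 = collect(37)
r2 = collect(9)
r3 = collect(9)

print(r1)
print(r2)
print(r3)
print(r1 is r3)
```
[37, 9, 9]
[37, 9, 9]
[37, 9, 9]
True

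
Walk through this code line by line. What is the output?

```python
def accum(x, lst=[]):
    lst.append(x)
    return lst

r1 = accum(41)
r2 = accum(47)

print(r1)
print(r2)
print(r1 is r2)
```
[41, 47]
[41, 47]
True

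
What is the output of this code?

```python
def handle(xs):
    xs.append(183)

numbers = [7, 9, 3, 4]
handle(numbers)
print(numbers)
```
[7, 9, 3, 4, 183]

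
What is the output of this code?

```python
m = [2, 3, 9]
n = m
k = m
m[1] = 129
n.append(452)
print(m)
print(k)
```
[2, 129, 9, 452]
[2, 129, 9, 452]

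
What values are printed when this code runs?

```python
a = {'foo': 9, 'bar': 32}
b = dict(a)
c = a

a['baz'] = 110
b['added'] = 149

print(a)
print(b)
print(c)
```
{'foo': 9, 'bar': 32, 'baz': 110}
{'foo': 9, 'bar': 32, 'added': 149}
{'foo': 9, 'bar': 32, 'baz': 110}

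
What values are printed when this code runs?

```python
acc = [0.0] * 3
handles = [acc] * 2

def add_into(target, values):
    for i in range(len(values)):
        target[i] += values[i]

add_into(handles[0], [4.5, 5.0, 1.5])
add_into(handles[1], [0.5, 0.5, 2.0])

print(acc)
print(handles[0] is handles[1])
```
[5.0, 5.5, 3.5]
True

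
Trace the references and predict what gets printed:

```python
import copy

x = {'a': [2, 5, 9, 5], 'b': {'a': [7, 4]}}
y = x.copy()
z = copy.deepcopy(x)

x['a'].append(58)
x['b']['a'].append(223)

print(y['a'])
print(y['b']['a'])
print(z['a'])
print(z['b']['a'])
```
[2, 5, 9, 5, 58]
[7, 4, 223]
[2, 5, 9, 5]
[7, 4]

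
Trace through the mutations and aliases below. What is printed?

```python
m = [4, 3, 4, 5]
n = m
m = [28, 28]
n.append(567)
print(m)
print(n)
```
[28, 28]
[4, 3, 4, 5, 567]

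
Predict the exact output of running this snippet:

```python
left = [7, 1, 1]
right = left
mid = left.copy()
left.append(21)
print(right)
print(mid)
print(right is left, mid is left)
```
[7, 1, 1, 21]
[7, 1, 1]
True False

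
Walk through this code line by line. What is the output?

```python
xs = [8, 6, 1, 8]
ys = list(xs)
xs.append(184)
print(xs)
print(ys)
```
[8, 6, 1, 8, 184]
[8, 6, 1, 8]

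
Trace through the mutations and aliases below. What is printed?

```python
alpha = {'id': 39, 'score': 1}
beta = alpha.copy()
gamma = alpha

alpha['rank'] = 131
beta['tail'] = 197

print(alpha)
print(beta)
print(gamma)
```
{'id': 39, 'score': 1, 'rank': 131}
{'id': 39, 'score': 1, 'tail': 197}
{'id': 39, 'score': 1, 'rank': 131}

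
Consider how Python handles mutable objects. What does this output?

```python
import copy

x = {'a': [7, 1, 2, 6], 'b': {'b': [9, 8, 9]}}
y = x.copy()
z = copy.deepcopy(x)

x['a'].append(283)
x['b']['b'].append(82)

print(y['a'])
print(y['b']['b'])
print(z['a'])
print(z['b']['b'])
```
[7, 1, 2, 6, 283]
[9, 8, 9, 82]
[7, 1, 2, 6]
[9, 8, 9]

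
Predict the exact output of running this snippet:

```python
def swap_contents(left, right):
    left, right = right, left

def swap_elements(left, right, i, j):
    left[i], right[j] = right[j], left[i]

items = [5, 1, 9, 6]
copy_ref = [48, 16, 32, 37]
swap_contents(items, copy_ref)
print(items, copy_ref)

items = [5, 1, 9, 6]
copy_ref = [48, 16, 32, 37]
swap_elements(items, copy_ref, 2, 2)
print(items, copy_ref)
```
[5, 1, 9, 6] [48, 16, 32, 37]
[5, 1, 32, 6] [48, 16, 9, 37]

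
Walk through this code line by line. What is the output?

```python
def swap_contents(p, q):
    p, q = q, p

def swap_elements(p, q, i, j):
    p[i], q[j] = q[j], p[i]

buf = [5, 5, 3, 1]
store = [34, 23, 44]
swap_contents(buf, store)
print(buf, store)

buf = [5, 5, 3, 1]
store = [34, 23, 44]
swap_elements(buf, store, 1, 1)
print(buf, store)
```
[5, 5, 3, 1] [34, 23, 44]
[5, 23, 3, 1] [34, 5, 44]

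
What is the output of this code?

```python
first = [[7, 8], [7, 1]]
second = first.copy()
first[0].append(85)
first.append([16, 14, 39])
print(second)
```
[[7, 8, 85], [7, 1]]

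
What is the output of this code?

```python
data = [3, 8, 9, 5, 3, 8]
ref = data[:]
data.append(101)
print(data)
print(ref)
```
[3, 8, 9, 5, 3, 8, 101]
[3, 8, 9, 5, 3, 8]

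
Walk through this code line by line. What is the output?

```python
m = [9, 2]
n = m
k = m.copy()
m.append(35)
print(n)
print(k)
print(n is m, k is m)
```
[9, 2, 35]
[9, 2]
True False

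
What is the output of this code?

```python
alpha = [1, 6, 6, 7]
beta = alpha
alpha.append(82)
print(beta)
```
[1, 6, 6, 7, 82]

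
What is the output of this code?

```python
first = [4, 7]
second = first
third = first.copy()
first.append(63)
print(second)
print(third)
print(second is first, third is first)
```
[4, 7, 63]
[4, 7]
True False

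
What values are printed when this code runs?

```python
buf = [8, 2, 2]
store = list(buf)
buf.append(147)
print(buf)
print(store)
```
[8, 2, 2, 147]
[8, 2, 2]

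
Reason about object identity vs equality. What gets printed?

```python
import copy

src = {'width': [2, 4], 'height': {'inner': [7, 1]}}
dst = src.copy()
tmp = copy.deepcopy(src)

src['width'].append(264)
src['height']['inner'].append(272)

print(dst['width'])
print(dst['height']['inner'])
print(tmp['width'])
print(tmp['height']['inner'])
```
[2, 4, 264]
[7, 1, 272]
[2, 4]
[7, 1]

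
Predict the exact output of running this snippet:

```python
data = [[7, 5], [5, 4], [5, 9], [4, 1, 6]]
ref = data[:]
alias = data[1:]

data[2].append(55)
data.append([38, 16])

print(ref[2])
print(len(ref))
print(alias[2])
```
[5, 9, 55]
4
[4, 1, 6]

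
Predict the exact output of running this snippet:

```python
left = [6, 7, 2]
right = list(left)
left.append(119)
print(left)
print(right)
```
[6, 7, 2, 119]
[6, 7, 2]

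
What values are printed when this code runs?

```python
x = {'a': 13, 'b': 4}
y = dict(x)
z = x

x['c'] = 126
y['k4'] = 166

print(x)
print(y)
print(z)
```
{'a': 13, 'b': 4, 'c': 126}
{'a': 13, 'b': 4, 'k4': 166}
{'a': 13, 'b': 4, 'c': 126}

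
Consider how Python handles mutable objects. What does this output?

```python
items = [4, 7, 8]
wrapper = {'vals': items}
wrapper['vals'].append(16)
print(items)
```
[4, 7, 8, 16]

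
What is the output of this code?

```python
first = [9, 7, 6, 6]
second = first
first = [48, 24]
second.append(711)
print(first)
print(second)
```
[48, 24]
[9, 7, 6, 6, 711]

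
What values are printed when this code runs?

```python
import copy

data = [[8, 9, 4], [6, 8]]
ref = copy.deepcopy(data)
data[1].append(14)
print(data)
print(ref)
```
[[8, 9, 4], [6, 8, 14]]
[[8, 9, 4], [6, 8]]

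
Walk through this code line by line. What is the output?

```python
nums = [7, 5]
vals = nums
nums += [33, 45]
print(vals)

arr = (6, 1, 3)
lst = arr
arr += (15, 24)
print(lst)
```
[7, 5, 33, 45]
(6, 1, 3)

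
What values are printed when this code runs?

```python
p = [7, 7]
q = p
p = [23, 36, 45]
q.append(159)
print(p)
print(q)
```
[23, 36, 45]
[7, 7, 159]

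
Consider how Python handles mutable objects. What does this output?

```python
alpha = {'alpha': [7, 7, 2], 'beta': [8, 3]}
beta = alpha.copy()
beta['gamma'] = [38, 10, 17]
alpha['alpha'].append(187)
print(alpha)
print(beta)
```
{'alpha': [7, 7, 2, 187], 'beta': [8, 3]}
{'alpha': [7, 7, 2, 187], 'beta': [8, 3], 'gamma': [38, 10, 17]}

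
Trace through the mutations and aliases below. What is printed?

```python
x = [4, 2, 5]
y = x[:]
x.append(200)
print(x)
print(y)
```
[4, 2, 5, 200]
[4, 2, 5]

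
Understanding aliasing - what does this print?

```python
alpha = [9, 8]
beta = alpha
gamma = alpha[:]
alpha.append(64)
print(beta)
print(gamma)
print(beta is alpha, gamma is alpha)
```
[9, 8, 64]
[9, 8]
True False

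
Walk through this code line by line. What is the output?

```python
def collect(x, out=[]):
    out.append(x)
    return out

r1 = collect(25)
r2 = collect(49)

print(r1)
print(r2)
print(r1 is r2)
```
[25, 49]
[25, 49]
True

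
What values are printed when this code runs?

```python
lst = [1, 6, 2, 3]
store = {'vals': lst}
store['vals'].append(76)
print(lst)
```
[1, 6, 2, 3, 76]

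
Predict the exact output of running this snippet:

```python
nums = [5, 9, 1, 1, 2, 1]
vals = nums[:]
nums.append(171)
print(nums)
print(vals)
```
[5, 9, 1, 1, 2, 1, 171]
[5, 9, 1, 1, 2, 1]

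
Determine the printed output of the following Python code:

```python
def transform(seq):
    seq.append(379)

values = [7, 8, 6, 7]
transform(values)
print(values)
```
[7, 8, 6, 7, 379]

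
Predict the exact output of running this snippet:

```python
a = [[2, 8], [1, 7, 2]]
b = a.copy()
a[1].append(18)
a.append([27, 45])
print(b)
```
[[2, 8], [1, 7, 2, 18]]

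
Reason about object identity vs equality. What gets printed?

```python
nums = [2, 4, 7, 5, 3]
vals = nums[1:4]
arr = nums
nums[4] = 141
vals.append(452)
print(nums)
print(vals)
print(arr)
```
[2, 4, 7, 5, 141]
[4, 7, 5, 452]
[2, 4, 7, 5, 141]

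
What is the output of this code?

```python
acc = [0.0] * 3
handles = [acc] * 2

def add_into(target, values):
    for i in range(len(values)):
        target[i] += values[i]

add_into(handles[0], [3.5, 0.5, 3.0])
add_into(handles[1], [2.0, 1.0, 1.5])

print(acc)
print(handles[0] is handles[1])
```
[5.5, 1.5, 4.5]
True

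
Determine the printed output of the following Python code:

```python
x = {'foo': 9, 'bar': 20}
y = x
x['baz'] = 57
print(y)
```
{'foo': 9, 'bar': 20, 'baz': 57}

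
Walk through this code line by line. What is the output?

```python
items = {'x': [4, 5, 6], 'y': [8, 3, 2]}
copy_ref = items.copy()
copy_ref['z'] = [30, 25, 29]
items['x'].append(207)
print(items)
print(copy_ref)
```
{'x': [4, 5, 6, 207], 'y': [8, 3, 2]}
{'x': [4, 5, 6, 207], 'y': [8, 3, 2], 'z': [30, 25, 29]}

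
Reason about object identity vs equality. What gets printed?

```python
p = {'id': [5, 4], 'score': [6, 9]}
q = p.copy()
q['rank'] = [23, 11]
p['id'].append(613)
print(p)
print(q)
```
{'id': [5, 4, 613], 'score': [6, 9]}
{'id': [5, 4, 613], 'score': [6, 9], 'rank': [23, 11]}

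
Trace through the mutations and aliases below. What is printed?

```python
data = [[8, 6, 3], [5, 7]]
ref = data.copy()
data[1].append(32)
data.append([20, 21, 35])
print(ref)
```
[[8, 6, 3], [5, 7, 32]]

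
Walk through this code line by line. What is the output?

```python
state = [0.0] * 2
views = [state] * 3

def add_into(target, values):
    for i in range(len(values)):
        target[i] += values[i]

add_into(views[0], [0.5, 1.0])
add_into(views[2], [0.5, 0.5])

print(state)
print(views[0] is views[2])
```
[1.0, 1.5]
True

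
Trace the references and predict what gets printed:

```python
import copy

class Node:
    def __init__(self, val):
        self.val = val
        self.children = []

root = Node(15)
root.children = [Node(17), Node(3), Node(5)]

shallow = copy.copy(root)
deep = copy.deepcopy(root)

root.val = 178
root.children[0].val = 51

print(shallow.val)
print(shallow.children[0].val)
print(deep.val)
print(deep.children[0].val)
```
15
51
15
17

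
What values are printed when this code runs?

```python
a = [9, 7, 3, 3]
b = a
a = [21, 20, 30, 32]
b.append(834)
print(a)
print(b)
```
[21, 20, 30, 32]
[9, 7, 3, 3, 834]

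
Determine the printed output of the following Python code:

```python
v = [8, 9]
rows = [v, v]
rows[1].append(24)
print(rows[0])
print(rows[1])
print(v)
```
[8, 9, 24]
[8, 9, 24]
[8, 9, 24]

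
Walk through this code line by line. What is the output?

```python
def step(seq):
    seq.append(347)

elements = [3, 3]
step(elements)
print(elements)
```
[3, 3, 347]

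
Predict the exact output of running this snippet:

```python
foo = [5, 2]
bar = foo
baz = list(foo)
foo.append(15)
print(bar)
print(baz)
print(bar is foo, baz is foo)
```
[5, 2, 15]
[5, 2]
True False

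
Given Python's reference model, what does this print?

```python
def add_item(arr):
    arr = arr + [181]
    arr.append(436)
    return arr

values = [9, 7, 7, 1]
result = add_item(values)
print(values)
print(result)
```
[9, 7, 7, 1]
[9, 7, 7, 1, 181, 436]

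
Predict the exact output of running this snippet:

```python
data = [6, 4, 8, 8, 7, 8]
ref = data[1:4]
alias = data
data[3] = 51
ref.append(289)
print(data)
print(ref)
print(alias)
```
[6, 4, 8, 51, 7, 8]
[4, 8, 8, 289]
[6, 4, 8, 51, 7, 8]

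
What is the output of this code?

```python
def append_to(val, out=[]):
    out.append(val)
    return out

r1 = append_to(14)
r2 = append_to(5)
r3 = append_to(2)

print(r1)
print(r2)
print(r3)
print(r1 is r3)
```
[14, 5, 2]
[14, 5, 2]
[14, 5, 2]
True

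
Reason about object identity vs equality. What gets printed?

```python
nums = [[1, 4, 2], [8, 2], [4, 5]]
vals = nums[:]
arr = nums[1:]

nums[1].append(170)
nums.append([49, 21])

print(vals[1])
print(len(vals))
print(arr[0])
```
[8, 2, 170]
3
[8, 2, 170]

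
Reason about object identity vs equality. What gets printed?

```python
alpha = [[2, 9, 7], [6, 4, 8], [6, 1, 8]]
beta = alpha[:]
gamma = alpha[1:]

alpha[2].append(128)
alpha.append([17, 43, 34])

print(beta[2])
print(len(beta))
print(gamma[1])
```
[6, 1, 8, 128]
3
[6, 1, 8, 128]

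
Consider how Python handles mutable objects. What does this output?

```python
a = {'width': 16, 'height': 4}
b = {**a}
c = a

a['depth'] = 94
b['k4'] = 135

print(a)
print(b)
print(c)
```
{'width': 16, 'height': 4, 'depth': 94}
{'width': 16, 'height': 4, 'k4': 135}
{'width': 16, 'height': 4, 'depth': 94}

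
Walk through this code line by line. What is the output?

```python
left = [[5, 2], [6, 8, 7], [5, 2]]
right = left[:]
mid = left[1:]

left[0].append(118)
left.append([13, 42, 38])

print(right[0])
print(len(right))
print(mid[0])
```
[5, 2, 118]
3
[6, 8, 7]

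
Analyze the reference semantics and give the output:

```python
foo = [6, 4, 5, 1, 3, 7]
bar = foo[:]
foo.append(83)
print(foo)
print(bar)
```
[6, 4, 5, 1, 3, 7, 83]
[6, 4, 5, 1, 3, 7]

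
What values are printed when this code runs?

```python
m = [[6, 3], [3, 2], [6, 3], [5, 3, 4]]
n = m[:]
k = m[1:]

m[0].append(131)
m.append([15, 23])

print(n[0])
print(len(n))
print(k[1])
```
[6, 3, 131]
4
[6, 3]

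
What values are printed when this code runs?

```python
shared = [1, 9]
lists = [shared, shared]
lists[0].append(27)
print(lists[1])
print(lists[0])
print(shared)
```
[1, 9, 27]
[1, 9, 27]
[1, 9, 27]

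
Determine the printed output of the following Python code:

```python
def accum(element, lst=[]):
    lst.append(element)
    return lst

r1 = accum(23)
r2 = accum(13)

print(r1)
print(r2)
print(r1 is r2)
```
[23, 13]
[23, 13]
True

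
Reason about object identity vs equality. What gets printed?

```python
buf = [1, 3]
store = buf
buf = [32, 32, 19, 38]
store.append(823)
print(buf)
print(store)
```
[32, 32, 19, 38]
[1, 3, 823]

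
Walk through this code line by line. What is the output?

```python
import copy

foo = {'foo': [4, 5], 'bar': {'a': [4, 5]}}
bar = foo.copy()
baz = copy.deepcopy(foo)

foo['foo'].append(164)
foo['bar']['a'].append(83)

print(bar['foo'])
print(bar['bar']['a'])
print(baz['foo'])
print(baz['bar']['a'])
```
[4, 5, 164]
[4, 5, 83]
[4, 5]
[4, 5]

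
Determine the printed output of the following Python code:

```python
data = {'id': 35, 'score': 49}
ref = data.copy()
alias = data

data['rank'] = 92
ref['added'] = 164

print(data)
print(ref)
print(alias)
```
{'id': 35, 'score': 49, 'rank': 92}
{'id': 35, 'score': 49, 'added': 164}
{'id': 35, 'score': 49, 'rank': 92}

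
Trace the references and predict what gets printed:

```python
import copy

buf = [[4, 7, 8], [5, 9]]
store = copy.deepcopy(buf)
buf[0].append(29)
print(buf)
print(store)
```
[[4, 7, 8, 29], [5, 9]]
[[4, 7, 8], [5, 9]]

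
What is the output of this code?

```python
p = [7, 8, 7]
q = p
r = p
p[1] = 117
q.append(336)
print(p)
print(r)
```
[7, 117, 7, 336]
[7, 117, 7, 336]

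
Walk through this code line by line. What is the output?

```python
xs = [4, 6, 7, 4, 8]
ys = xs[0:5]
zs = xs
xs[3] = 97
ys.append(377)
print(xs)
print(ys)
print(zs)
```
[4, 6, 7, 97, 8]
[4, 6, 7, 4, 8, 377]
[4, 6, 7, 97, 8]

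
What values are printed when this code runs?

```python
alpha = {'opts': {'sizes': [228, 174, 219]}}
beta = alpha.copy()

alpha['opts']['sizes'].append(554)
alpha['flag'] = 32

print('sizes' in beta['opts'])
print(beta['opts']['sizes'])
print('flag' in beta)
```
True
[228, 174, 219, 554]
False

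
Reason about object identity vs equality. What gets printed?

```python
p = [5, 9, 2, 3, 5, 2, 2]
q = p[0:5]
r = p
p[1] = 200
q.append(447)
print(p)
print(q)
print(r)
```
[5, 200, 2, 3, 5, 2, 2]
[5, 9, 2, 3, 5, 447]
[5, 200, 2, 3, 5, 2, 2]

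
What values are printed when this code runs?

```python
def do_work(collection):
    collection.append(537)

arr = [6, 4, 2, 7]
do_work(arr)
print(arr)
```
[6, 4, 2, 7, 537]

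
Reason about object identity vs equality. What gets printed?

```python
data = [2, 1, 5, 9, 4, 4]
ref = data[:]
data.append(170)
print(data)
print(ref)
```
[2, 1, 5, 9, 4, 4, 170]
[2, 1, 5, 9, 4, 4]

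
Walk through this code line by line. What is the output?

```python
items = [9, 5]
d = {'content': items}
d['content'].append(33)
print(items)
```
[9, 5, 33]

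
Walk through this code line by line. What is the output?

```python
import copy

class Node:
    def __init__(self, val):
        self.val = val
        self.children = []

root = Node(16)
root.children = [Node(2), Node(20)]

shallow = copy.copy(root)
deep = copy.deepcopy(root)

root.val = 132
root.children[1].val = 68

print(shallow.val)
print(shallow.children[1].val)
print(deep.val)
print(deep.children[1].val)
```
16
68
16
20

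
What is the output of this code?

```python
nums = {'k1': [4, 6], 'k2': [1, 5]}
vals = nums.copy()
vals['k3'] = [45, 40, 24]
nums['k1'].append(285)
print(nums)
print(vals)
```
{'k1': [4, 6, 285], 'k2': [1, 5]}
{'k1': [4, 6, 285], 'k2': [1, 5], 'k3': [45, 40, 24]}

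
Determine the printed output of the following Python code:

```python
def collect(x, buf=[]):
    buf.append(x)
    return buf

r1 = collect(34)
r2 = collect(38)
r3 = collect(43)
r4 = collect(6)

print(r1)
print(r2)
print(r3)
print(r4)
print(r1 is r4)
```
[34, 38, 43, 6]
[34, 38, 43, 6]
[34, 38, 43, 6]
[34, 38, 43, 6]
True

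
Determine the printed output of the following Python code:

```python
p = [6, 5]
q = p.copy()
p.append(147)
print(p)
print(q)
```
[6, 5, 147]
[6, 5]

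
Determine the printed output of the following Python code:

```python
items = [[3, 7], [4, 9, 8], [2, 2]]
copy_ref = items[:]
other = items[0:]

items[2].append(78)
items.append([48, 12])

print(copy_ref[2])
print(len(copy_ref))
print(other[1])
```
[2, 2, 78]
3
[4, 9, 8]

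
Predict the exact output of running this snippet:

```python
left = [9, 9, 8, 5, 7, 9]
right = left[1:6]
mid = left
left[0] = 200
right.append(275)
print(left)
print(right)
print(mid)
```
[200, 9, 8, 5, 7, 9]
[9, 8, 5, 7, 9, 275]
[200, 9, 8, 5, 7, 9]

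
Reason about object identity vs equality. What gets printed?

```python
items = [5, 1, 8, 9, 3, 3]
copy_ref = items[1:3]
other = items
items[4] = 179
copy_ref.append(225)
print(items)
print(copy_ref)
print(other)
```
[5, 1, 8, 9, 179, 3]
[1, 8, 225]
[5, 1, 8, 9, 179, 3]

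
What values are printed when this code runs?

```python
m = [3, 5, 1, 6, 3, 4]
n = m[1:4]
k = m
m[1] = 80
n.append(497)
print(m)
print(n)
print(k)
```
[3, 80, 1, 6, 3, 4]
[5, 1, 6, 497]
[3, 80, 1, 6, 3, 4]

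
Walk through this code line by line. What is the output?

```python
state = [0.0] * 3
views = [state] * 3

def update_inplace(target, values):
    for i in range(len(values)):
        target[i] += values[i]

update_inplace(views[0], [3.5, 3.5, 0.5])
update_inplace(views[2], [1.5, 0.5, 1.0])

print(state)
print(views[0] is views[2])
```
[5.0, 4.0, 1.5]
True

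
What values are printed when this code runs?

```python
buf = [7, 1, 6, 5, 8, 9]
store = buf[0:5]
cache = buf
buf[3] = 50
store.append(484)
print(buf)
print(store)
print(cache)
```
[7, 1, 6, 50, 8, 9]
[7, 1, 6, 5, 8, 484]
[7, 1, 6, 50, 8, 9]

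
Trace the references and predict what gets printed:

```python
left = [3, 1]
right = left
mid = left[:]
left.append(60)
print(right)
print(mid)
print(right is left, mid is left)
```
[3, 1, 60]
[3, 1]
True False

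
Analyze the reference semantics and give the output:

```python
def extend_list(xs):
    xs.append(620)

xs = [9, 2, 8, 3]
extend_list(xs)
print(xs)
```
[9, 2, 8, 3, 620]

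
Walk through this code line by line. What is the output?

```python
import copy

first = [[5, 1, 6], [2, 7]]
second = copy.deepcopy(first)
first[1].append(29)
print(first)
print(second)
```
[[5, 1, 6], [2, 7, 29]]
[[5, 1, 6], [2, 7]]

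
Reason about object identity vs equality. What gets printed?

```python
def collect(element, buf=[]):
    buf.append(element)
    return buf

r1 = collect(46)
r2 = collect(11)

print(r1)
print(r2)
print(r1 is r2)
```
[46, 11]
[46, 11]
True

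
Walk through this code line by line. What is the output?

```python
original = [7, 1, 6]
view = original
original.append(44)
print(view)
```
[7, 1, 6, 44]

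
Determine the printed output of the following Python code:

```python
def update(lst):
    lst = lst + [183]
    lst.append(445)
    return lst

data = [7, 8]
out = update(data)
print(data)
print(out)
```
[7, 8]
[7, 8, 183, 445]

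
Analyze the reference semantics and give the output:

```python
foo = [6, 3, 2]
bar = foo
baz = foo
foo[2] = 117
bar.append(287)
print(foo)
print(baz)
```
[6, 3, 117, 287]
[6, 3, 117, 287]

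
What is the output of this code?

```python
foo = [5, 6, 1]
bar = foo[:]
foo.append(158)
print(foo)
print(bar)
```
[5, 6, 1, 158]
[5, 6, 1]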